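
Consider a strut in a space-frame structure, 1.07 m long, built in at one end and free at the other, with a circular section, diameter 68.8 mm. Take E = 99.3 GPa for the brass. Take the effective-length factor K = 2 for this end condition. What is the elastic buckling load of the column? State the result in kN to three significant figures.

I = πd⁴/64 = π×68.8⁴/64 = 1.100×10^6 mm⁴
I = 1.100×10^6 mm⁴ = 1.100×10^-6 m⁴
Effective length L_e = K·L = 2 × 1.07 = 2.140 m
P_cr = π²EI / L_e² = π² × 99.3×10⁹ × 1.100×10^-6 / 2.140² = 2.354×10^5 N

P_cr ≈ 235 kN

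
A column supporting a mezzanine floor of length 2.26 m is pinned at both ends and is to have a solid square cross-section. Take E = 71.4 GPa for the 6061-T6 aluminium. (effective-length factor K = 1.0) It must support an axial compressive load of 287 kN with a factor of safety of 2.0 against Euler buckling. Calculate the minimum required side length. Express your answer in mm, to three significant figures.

Required P_cr = n·P = 2.0 × 287 = 574.0 kN
L_e = K·L = 1 × 2.26 = 2.260 m
Required I = P_cr·L_e²/(π²E) = 5.740×10^5 × 2.260² / (π² × 7.14×10^10) = 4.160×10^-6 m⁴
I_req = 4.160×10^6 mm⁴
Solid square: I = a⁴/12  ⇒  a = (12I)^(1/4) = (12×4.160×10^6)^(1/4) = 84.1 mm

a ≈ 84.1 mm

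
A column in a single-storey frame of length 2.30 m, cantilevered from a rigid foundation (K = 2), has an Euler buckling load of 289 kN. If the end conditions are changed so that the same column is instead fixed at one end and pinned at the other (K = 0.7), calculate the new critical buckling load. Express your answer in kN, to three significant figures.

P_cr ∝ 1/K², so P_cr,new = P_cr,old × (K_old/K_new)² = 289 × (2/0.7)²
= 289 × 8.163 = 2360 kN

P_cr ≈ 2360 kN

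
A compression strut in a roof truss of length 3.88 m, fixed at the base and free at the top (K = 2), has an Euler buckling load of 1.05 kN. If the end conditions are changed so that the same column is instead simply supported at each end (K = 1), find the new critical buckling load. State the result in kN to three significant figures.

P_cr ∝ 1/K², so P_cr,new = P_cr,old × (K_old/K_new)² = 1.05 × (2/1)²
= 1.05 × 4.000 = 4.20 kN

P_cr ≈ 4.20 kN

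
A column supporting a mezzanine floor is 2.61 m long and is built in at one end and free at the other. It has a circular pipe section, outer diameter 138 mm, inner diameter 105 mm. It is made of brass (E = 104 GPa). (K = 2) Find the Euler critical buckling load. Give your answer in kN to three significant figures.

P_cr ≈ 446 kN

d_o = 138 mm, d_i = 105 mm
I = π(d_o⁴ − d_i⁴)/64 = π(138⁴ − 105.0⁴)/64 = 1.184×10^7 mm⁴
I = 1.184×10^7 mm⁴ = 1.184×10^-5 m⁴
Effective length L_e = K·L = 2 × 2.61 = 5.220 m
P_cr = π²EI / L_e² = π² × 104×10⁹ × 1.184×10^-5 / 5.220² = 4.459×10^5 N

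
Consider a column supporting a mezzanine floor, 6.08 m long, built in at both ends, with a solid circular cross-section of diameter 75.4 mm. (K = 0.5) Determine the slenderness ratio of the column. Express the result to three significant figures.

For a solid circle r = d/4 = 75.4/4 = 18.85 mm
L_e = K·L = 0.5 × 6.08 m = 3.040 m = 3040.0 mm
λ = L_e / r_min = 3040.0 / 18.85 = 161

λ ≈ 161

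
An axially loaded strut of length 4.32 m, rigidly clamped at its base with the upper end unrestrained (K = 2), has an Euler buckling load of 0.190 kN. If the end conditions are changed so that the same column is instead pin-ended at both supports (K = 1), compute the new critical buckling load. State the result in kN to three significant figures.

P_cr ∝ 1/K², so P_cr,new = P_cr,old × (K_old/K_new)² = 0.190 × (2/1)²
= 0.190 × 4.000 = 0.760 kN

P_cr ≈ 0.760 kN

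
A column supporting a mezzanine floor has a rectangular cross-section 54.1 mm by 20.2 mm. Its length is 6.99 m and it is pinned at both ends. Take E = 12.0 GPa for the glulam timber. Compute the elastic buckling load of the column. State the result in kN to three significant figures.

P_cr ≈ 0.0901 kN

Buckling occurs about the weak axis: I_min = h·b³/12 with b = 20.2 mm (the shorter side).
I_min = 54.1×20.2³/12 = 3.716×10^4 mm⁴
I = 3.716×10^4 mm⁴ = 3.716×10^-8 m⁴
Effective length L_e = K·L = 1 × 6.99 = 6.990 m
P_cr = π²EI / L_e² = π² × 12.0×10⁹ × 3.716×10^-8 / 6.990² = 90.07 N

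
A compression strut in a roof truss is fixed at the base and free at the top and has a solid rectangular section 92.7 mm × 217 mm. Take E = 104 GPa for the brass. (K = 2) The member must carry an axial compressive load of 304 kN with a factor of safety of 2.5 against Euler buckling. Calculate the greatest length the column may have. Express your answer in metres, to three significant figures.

Buckling occurs about the weak axis: I_min = h·b³/12 with b = 92.7 mm (the shorter side).
I_min = 217×92.7³/12 = 1.441×10^7 mm⁴
I = 1.441×10^-5 m⁴
Required critical load P_cr = n·P = 2.5 × 304 = 760.0 kN = 7.600×10^5 N
From P_cr = π²EI/(K·L)²:  L = (1/K)·√(π²EI/P_cr) = (1/2)·√(π²×1.04×10^11×1.441×10^-5/7.600×10^5)
L = 2.21 m

L_max ≈ 2.21 m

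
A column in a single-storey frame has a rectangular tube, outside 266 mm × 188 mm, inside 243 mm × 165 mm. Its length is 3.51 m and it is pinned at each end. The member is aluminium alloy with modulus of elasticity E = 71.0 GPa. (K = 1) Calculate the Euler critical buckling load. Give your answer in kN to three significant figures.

Weak-axis I_min = (h_o·b_o³ − h_i·b_i³)/12 with b_o = 188, b_i = 165.0 mm (shorter outer/inner sides).
I_min = (266×188³ − 243.0×165.0³)/12 = 5.632×10^7 mm⁴
I = 5.632×10^7 mm⁴ = 5.632×10^-5 m⁴
Effective length L_e = K·L = 1 × 3.51 = 3.510 m
P_cr = π²EI / L_e² = π² × 71.0×10⁹ × 5.632×10^-5 / 3.510² = 3.204×10^6 N

P_cr ≈ 3200 kN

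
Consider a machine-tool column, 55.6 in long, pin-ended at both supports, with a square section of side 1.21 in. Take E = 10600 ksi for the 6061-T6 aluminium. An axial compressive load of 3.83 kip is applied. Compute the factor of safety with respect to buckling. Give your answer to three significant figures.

I = a⁴/12 = 1.21⁴/12 = 0.1786 in⁴
Effective length L_e = K·L = 1 × 55.6 = 55.60 in
P_cr = π²EI / L_e² = π² × 10600×10³ × 0.1786 / 55.60² = 6.045×10^3 lb
Factor of safety n = P_cr / P = 6.0453 / 3.83 = 1.58

n ≈ 1.58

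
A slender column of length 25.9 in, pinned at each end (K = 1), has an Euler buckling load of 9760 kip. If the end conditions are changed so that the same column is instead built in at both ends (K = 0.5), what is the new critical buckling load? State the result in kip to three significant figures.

P_cr ≈ 39000 kip

P_cr ∝ 1/K², so P_cr,new = P_cr,old × (K_old/K_new)² = 9760 × (1/0.5)²
= 9760 × 4.000 = 39000 kip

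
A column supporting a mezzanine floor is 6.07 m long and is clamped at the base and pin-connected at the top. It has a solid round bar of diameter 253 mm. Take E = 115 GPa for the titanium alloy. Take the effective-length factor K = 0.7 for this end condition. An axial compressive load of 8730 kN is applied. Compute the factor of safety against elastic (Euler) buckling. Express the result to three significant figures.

n ≈ 1.45

I = πd⁴/64 = π×253⁴/64 = 2.011×10^8 mm⁴
I = 2.011×10^8 mm⁴ = 2.011×10^-4 m⁴
Effective length L_e = K·L = 0.7 × 6.07 = 4.249 m
P_cr = π²EI / L_e² = π² × 115×10⁹ × 2.011×10^-4 / 4.249² = 1.264×10^7 N
Factor of safety n = P_cr / P = 12644 / 8730 = 1.45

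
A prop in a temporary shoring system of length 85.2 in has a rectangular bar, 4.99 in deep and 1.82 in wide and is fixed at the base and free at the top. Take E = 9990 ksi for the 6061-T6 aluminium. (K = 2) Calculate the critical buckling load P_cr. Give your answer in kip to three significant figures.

P_cr ≈ 8.51 kip

Buckling occurs about the weak axis: I_min = h·b³/12 with b = 1.82 in (the shorter side).
I_min = 4.99×1.82³/12 = 2.507 in⁴
Effective length L_e = K·L = 2 × 85.2 = 170.4 in
P_cr = π²EI / L_e² = π² × 9990×10³ × 2.507 / 170.4² = 8.513×10^3 lb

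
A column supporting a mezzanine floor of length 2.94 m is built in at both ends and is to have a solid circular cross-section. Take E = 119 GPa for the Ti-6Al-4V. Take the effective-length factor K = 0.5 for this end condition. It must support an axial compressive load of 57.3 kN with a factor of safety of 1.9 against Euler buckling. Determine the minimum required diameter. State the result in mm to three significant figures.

d ≈ 44.9 mm

Required P_cr = n·P = 1.9 × 57.3 = 108.9 kN
L_e = K·L = 0.5 × 2.94 = 1.470 m
Required I = P_cr·L_e²/(π²E) = 1.089×10^5 × 1.470² / (π² × 1.19×10^11) = 2.003×10^-7 m⁴
I_req = 2.003×10^5 mm⁴
Solid circle: I = πd⁴/64  ⇒  d = (64I/π)^(1/4) = (64×2.003×10^5/π)^(1/4) = 44.9 mm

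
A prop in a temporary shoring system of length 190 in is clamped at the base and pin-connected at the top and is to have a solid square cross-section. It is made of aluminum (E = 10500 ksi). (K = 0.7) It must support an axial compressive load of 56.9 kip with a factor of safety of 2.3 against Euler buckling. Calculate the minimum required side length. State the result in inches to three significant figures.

a ≈ 4.05 in

Required P_cr = n·P = 2.3 × 56.9 = 130.9 kip
L_e = K·L = 0.7 × 190 = 133.0 in
Required I = P_cr·L_e²/(π²E) = 1.309×10^5 × 133.0² / (π² × 1.05×10^7) = 22.34 in⁴
Solid square: I = a⁴/12  ⇒  a = (12I)^(1/4) = (12×22.34)^(1/4) = 4.05 in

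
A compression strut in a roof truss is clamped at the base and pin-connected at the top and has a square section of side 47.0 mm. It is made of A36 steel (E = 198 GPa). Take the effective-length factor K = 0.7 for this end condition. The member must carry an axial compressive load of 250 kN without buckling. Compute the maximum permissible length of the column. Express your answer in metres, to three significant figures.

I = a⁴/12 = 47.0⁴/12 = 4.066×10^5 mm⁴
I = 4.066×10^-7 m⁴
At the buckling limit P_cr = P = 2.500×10^5 N
From P_cr = π²EI/(K·L)²:  L = (1/K)·√(π²EI/P_cr) = (1/0.7)·√(π²×1.98×10^11×4.066×10^-7/2.500×10^5)
L = 2.55 m

L_max ≈ 2.55 m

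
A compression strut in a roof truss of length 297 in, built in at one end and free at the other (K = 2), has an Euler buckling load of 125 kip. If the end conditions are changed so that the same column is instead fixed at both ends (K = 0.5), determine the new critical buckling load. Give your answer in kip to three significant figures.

P_cr ∝ 1/K², so P_cr,new = P_cr,old × (K_old/K_new)² = 125 × (2/0.5)²
= 125 × 16.00 = 2000 kip

P_cr ≈ 2000 kip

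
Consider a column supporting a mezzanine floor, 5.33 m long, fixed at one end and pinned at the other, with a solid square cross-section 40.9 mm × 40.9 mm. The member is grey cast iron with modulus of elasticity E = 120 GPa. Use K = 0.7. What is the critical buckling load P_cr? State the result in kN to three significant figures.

P_cr ≈ 19.8 kN

I = a⁴/12 = 40.9⁴/12 = 2.332×10^5 mm⁴
I = 2.332×10^5 mm⁴ = 2.332×10^-7 m⁴
Effective length L_e = K·L = 0.7 × 5.33 = 3.731 m
P_cr = π²EI / L_e² = π² × 120×10⁹ × 2.332×10^-7 / 3.731² = 1.984×10^4 N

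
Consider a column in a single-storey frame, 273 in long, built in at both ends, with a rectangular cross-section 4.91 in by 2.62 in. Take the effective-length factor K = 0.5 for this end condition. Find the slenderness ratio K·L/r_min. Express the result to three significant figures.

For a rectangle r_min = b/√12 = 2.62/√12 = 0.7563 in
L_e = K·L = 0.5 × 273 = 136.5 in
λ = L_e / r_min = 136.50 / 0.7563 = 180

λ ≈ 180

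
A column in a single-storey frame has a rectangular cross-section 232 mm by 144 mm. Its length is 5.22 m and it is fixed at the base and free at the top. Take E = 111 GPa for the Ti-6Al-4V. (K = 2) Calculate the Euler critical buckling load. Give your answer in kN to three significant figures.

P_cr ≈ 580 kN

Buckling occurs about the weak axis: I_min = h·b³/12 with b = 144 mm (the shorter side).
I_min = 232×144³/12 = 5.773×10^7 mm⁴
I = 5.773×10^7 mm⁴ = 5.773×10^-5 m⁴
Effective length L_e = K·L = 2 × 5.22 = 10.44 m
P_cr = π²EI / L_e² = π² × 111×10⁹ × 5.773×10^-5 / 10.44² = 5.803×10^5 N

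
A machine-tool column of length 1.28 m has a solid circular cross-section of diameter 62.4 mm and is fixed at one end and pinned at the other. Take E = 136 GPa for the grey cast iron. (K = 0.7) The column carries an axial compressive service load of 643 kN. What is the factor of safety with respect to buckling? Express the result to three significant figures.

n ≈ 1.94

I = πd⁴/64 = π×62.4⁴/64 = 7.442×10^5 mm⁴
I = 7.442×10^5 mm⁴ = 7.442×10^-7 m⁴
Effective length L_e = K·L = 0.7 × 1.28 = 0.8960 m
P_cr = π²EI / L_e² = π² × 136×10⁹ × 7.442×10^-7 / 0.8960² = 1.244×10^6 N
Factor of safety n = P_cr / P = 1244.3 / 643 = 1.94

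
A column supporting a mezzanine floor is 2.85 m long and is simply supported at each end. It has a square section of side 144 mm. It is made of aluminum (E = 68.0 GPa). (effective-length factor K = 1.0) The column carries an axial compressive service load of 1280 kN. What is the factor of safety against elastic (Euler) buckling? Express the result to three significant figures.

n ≈ 2.31

I = a⁴/12 = 144⁴/12 = 3.583×10^7 mm⁴
I = 3.583×10^7 mm⁴ = 3.583×10^-5 m⁴
Effective length L_e = K·L = 1 × 2.85 = 2.850 m
P_cr = π²EI / L_e² = π² × 68.0×10⁹ × 3.583×10^-5 / 2.850² = 2.961×10^6 N
Factor of safety n = P_cr / P = 2960.7 / 1280 = 2.31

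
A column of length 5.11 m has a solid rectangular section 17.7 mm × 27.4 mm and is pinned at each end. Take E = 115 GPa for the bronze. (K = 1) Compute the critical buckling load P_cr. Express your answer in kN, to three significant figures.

Buckling occurs about the weak axis: I_min = h·b³/12 with b = 17.7 mm (the shorter side).
I_min = 27.4×17.7³/12 = 1.266×10^4 mm⁴
I = 1.266×10^4 mm⁴ = 1.266×10^-8 m⁴
Effective length L_e = K·L = 1 × 5.11 = 5.110 m
P_cr = π²EI / L_e² = π² × 115×10⁹ × 1.266×10^-8 / 5.110² = 550.4 N

P_cr ≈ 0.550 kN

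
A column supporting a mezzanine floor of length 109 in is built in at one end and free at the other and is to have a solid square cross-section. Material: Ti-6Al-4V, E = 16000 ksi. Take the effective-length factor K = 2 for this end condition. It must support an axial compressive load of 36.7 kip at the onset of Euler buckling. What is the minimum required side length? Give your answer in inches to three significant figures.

L_e = K·L = 2 × 109 = 218.0 in
Required I = P_cr·L_e²/(π²E) = 3.670×10^4 × 218.0² / (π² × 1.60×10^7) = 11.04 in⁴
Solid square: I = a⁴/12  ⇒  a = (12I)^(1/4) = (12×11.04)^(1/4) = 3.39 in

a ≈ 3.39 in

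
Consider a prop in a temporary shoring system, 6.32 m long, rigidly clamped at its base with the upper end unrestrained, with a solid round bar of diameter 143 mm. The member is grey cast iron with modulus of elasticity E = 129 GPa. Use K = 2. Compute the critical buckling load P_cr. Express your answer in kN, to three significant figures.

I = πd⁴/64 = π×143⁴/64 = 2.053×10^7 mm⁴
I = 2.053×10^7 mm⁴ = 2.053×10^-5 m⁴
Effective length L_e = K·L = 2 × 6.32 = 12.64 m
P_cr = π²EI / L_e² = π² × 129×10⁹ × 2.053×10^-5 / 12.64² = 1.636×10^5 N

P_cr ≈ 164 kN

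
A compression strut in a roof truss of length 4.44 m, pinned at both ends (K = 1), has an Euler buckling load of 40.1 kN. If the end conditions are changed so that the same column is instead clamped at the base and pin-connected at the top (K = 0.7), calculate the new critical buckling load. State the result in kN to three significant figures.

P_cr ∝ 1/K², so P_cr,new = P_cr,old × (K_old/K_new)² = 40.1 × (1/0.7)²
= 40.1 × 2.041 = 81.8 kN

P_cr ≈ 81.8 kN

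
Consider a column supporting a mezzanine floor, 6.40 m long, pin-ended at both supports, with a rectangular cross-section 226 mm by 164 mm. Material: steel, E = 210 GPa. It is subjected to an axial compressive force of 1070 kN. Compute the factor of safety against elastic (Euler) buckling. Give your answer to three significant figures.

n ≈ 3.93

Buckling occurs about the weak axis: I_min = h·b³/12 with b = 164 mm (the shorter side).
I_min = 226×164³/12 = 8.307×10^7 mm⁴
I = 8.307×10^7 mm⁴ = 8.307×10^-5 m⁴
Effective length L_e = K·L = 1 × 6.40 = 6.400 m
P_cr = π²EI / L_e² = π² × 210×10⁹ × 8.307×10^-5 / 6.400² = 4.204×10^6 N
Factor of safety n = P_cr / P = 4203.6 / 1070 = 3.93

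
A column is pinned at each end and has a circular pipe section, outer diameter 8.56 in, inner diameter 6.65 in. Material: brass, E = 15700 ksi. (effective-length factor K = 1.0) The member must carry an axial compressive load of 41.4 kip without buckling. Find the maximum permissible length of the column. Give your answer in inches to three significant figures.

L_max ≈ 792 in

d_o = 8.56 in, d_i = 6.65 in
I = π(d_o⁴ − d_i⁴)/64 = π(8.56⁴ − 6.650⁴)/64 = 167.6 in⁴
At the buckling limit P_cr = P = 4.140×10^4 lb
From P_cr = π²EI/(K·L)²:  L = (1/K)·√(π²EI/P_cr) = (1/1)·√(π²×1.57×10^7×167.6/4.140×10^4)
L = 792 in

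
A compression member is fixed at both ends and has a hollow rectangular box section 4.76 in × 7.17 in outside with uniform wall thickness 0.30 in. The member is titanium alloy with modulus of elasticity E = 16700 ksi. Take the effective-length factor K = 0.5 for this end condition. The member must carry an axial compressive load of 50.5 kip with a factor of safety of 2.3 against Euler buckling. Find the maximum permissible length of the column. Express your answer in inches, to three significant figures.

Inner dimensions: h_i = 7.17 − 2×0.30 = 6.570 in, b_i = 4.76 − 2×0.30 = 4.160 in
Weak-axis I_min = (h_o·b_o³ − h_i·b_i³)/12 with b_o = 4.76, b_i = 4.160 in (shorter outer/inner sides).
I_min = (7.17×4.76³ − 6.570×4.160³)/12 = 25.03 in⁴
Required critical load P_cr = n·P = 2.3 × 50.5 = 116.2 kip = 1.161×10^5 lb
From P_cr = π²EI/(K·L)²:  L = (1/K)·√(π²EI/P_cr) = (1/0.5)·√(π²×1.67×10^7×25.03/1.161×10^5)
L = 377 in

L_max ≈ 377 in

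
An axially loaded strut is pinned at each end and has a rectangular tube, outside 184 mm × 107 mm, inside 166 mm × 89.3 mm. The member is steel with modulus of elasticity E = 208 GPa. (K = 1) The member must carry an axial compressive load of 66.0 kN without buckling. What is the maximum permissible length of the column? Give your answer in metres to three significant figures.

L_max ≈ 16.7 m

Weak-axis I_min = (h_o·b_o³ − h_i·b_i³)/12 with b_o = 107, b_i = 89.30 mm (shorter outer/inner sides).
I_min = (184×107³ − 166.0×89.30³)/12 = 8.933×10^6 mm⁴
I = 8.933×10^-6 m⁴
At the buckling limit P_cr = P = 6.600×10^4 N
From P_cr = π²EI/(K·L)²:  L = (1/K)·√(π²EI/P_cr) = (1/1)·√(π²×2.08×10^11×8.933×10^-6/6.600×10^4)
L = 16.7 m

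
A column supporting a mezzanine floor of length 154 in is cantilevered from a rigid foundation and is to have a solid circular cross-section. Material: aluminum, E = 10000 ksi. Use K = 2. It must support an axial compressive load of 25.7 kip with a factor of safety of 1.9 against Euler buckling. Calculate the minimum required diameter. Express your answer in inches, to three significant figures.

Required P_cr = n·P = 1.9 × 25.7 = 48.83 kip
L_e = K·L = 2 × 154 = 308.0 in
Required I = P_cr·L_e²/(π²E) = 4.883×10^4 × 308.0² / (π² × 1.00×10^7) = 46.93 in⁴
Solid circle: I = πd⁴/64  ⇒  d = (64I/π)^(1/4) = (64×46.93/π)^(1/4) = 5.56 in

d ≈ 5.56 in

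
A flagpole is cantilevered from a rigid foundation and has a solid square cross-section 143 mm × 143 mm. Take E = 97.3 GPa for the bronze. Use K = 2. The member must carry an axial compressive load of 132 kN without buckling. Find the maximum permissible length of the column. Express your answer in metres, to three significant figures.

I = a⁴/12 = 143⁴/12 = 3.485×10^7 mm⁴
I = 3.485×10^-5 m⁴
At the buckling limit P_cr = P = 1.320×10^5 N
From P_cr = π²EI/(K·L)²:  L = (1/K)·√(π²EI/P_cr) = (1/2)·√(π²×9.73×10^10×3.485×10^-5/1.320×10^5)
L = 7.96 m

L_max ≈ 7.96 m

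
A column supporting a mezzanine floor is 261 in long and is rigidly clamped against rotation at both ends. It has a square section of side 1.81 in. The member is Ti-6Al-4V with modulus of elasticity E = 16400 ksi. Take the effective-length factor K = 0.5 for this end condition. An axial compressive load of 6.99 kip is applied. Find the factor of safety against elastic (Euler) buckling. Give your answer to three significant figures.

n ≈ 1.22

I = a⁴/12 = 1.81⁴/12 = 0.8944 in⁴
Effective length L_e = K·L = 0.5 × 261 = 130.5 in
P_cr = π²EI / L_e² = π² × 16400×10³ × 0.8944 / 130.5² = 8.501×10^3 lb
Factor of safety n = P_cr / P = 8.5007 / 6.99 = 1.22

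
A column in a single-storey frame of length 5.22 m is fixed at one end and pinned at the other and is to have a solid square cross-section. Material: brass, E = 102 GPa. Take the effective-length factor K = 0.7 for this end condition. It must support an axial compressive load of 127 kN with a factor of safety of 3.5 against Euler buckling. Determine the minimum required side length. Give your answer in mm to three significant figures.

a ≈ 91.7 mm

Required P_cr = n·P = 3.5 × 127 = 444.5 kN
L_e = K·L = 0.7 × 5.22 = 3.654 m
Required I = P_cr·L_e²/(π²E) = 4.445×10^5 × 3.654² / (π² × 1.02×10^11) = 5.895×10^-6 m⁴
I_req = 5.895×10^6 mm⁴
Solid square: I = a⁴/12  ⇒  a = (12I)^(1/4) = (12×5.895×10^6)^(1/4) = 91.7 mm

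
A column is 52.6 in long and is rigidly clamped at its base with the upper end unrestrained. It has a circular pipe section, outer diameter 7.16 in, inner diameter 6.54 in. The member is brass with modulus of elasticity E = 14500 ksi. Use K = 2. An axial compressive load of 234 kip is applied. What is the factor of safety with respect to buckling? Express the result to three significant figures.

n ≈ 2.17

d_o = 7.16 in, d_i = 6.54 in
I = π(d_o⁴ − d_i⁴)/64 = π(7.16⁴ − 6.540⁴)/64 = 39.21 in⁴
Effective length L_e = K·L = 2 × 52.6 = 105.2 in
P_cr = π²EI / L_e² = π² × 14500×10³ × 39.21 / 105.2² = 5.070×10^5 lb
Factor of safety n = P_cr / P = 507.01 / 234 = 2.17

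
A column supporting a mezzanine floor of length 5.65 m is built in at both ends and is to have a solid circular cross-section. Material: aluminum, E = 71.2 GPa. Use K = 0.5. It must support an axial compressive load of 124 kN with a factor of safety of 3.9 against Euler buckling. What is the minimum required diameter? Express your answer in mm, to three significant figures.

d ≈ 103 mm

Required P_cr = n·P = 3.9 × 124 = 483.6 kN
L_e = K·L = 0.5 × 5.65 = 2.825 m
Required I = P_cr·L_e²/(π²E) = 4.836×10^5 × 2.825² / (π² × 7.12×10^10) = 5.492×10^-6 m⁴
I_req = 5.492×10^6 mm⁴
Solid circle: I = πd⁴/64  ⇒  d = (64I/π)^(1/4) = (64×5.492×10^6/π)^(1/4) = 103 mm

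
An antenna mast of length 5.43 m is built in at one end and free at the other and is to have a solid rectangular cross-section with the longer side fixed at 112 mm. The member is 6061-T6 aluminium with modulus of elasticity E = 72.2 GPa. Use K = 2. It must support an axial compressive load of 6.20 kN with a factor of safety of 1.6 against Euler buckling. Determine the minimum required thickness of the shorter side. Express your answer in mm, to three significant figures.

Required P_cr = n·P = 1.6 × 6.20 = 9.920 kN
L_e = K·L = 2 × 5.43 = 10.86 m
Required I = P_cr·L_e²/(π²E) = 9.920×10^3 × 10.86² / (π² × 7.22×10^10) = 1.642×10^-6 m⁴
I_req = 1.642×10^6 mm⁴
Rectangle, weak axis: I_min = h·b³/12 with h = 112 mm fixed  ⇒  b = (12I/h)^(1/3) = 56.0 mm

b ≈ 56.0 mm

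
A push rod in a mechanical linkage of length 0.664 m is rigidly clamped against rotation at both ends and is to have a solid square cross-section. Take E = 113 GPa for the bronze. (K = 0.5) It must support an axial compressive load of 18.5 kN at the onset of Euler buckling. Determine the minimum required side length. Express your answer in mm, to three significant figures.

L_e = K·L = 0.5 × 0.664 = 0.3320 m
Required I = P_cr·L_e²/(π²E) = 1.850×10^4 × 0.3320² / (π² × 1.13×10^11) = 1.828×10^-9 m⁴
I_req = 1.828×10^3 mm⁴
Solid square: I = a⁴/12  ⇒  a = (12I)^(1/4) = (12×1.828×10^3)^(1/4) = 12.2 mm

a ≈ 12.2 mm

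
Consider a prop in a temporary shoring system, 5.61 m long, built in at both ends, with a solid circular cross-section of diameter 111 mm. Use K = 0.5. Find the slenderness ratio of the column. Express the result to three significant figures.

λ ≈ 101

For a solid circle r = d/4 = 111/4 = 27.75 mm
L_e = K·L = 0.5 × 5.61 m = 2.805 m = 2805.0 mm
λ = L_e / r_min = 2805.0 / 27.75 = 101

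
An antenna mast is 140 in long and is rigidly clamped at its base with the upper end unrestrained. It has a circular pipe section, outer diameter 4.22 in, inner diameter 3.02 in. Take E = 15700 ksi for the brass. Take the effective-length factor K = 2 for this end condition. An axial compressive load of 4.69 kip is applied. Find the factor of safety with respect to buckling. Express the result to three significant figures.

d_o = 4.22 in, d_i = 3.02 in
I = π(d_o⁴ − d_i⁴)/64 = π(4.22⁴ − 3.020⁴)/64 = 11.48 in⁴
Effective length L_e = K·L = 2 × 140 = 280.0 in
P_cr = π²EI / L_e² = π² × 15700×10³ × 11.48 / 280.0² = 2.270×10^4 lb
Factor of safety n = P_cr / P = 22.698 / 4.69 = 4.84

n ≈ 4.84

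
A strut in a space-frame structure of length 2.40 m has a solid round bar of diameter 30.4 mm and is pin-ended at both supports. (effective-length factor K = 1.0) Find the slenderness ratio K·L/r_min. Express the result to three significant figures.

λ ≈ 316

I = πd⁴/64 = π×30.4⁴/64 = 4.192×10^4 mm⁴
A = 725.8 mm²;  r_min = √(I/A) = √(4.192×10^4/725.8) = 7.600 mm
L_e = K·L = 1 × 2.40 m = 2.400 m = 2400.0 mm
λ = L_e / r_min = 2400.0 / 7.600 = 316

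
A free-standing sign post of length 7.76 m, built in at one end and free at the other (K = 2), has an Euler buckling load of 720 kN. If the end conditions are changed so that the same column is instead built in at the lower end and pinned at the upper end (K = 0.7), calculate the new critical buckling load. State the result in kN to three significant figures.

P_cr ∝ 1/K², so P_cr,new = P_cr,old × (K_old/K_new)² = 720 × (2/0.7)²
= 720 × 8.163 = 5880 kN

P_cr ≈ 5880 kN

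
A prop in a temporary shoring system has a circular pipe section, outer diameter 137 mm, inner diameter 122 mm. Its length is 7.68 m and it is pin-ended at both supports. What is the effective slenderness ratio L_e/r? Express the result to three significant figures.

λ ≈ 167

d_o = 137 mm, d_i = 122 mm
I = π(d_o⁴ − d_i⁴)/64 = π(137⁴ − 122.0⁴)/64 = 6.418×10^6 mm⁴
A = 3.051×10^3 mm²;  r_min = √(I/A) = √(6.418×10^6/3.051×10^3) = 45.86 mm
L_e = K·L = 1 × 7.68 m = 7.680 m = 7680.0 mm
λ = L_e / r_min = 7680.0 / 45.86 = 167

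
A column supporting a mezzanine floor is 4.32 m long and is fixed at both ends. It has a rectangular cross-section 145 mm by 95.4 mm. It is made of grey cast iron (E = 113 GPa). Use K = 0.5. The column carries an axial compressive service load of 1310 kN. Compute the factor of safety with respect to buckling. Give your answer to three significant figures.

n ≈ 1.91

Buckling occurs about the weak axis: I_min = h·b³/12 with b = 95.4 mm (the shorter side).
I_min = 145×95.4³/12 = 1.049×10^7 mm⁴
I = 1.049×10^7 mm⁴ = 1.049×10^-5 m⁴
Effective length L_e = K·L = 0.5 × 4.32 = 2.160 m
P_cr = π²EI / L_e² = π² × 113×10⁹ × 1.049×10^-5 / 2.160² = 2.508×10^6 N
Factor of safety n = P_cr / P = 2507.9 / 1310 = 1.91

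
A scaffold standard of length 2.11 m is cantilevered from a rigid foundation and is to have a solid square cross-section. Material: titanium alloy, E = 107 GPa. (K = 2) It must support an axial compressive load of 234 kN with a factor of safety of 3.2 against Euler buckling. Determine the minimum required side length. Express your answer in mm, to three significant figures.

Required P_cr = n·P = 3.2 × 234 = 748.8 kN
L_e = K·L = 2 × 2.11 = 4.220 m
Required I = P_cr·L_e²/(π²E) = 7.488×10^5 × 4.220² / (π² × 1.07×10^11) = 1.263×10^-5 m⁴
I_req = 1.263×10^7 mm⁴
Solid square: I = a⁴/12  ⇒  a = (12I)^(1/4) = (12×1.263×10^7)^(1/4) = 111 mm

a ≈ 111 mm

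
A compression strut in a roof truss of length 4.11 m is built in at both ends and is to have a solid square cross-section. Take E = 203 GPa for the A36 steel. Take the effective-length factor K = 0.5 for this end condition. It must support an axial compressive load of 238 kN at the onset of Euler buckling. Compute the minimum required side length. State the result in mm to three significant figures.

L_e = K·L = 0.5 × 4.11 = 2.055 m
Required I = P_cr·L_e²/(π²E) = 2.380×10^5 × 2.055² / (π² × 2.03×10^11) = 5.017×10^-7 m⁴
I_req = 5.017×10^5 mm⁴
Solid square: I = a⁴/12  ⇒  a = (12I)^(1/4) = (12×5.017×10^5)^(1/4) = 49.5 mm

a ≈ 49.5 mm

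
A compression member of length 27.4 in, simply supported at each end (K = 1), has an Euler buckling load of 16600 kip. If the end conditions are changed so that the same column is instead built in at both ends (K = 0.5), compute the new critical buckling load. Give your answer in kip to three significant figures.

P_cr ∝ 1/K², so P_cr,new = P_cr,old × (K_old/K_new)² = 16600 × (1/0.5)²
= 16600 × 4.000 = 66400 kip

P_cr ≈ 66400 kip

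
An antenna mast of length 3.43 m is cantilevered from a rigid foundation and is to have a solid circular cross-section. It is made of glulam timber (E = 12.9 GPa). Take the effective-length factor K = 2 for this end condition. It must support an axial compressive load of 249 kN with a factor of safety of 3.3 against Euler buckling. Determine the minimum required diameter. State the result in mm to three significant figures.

d ≈ 280 mm

Required P_cr = n·P = 3.3 × 249 = 821.7 kN
L_e = K·L = 2 × 3.43 = 6.860 m
Required I = P_cr·L_e²/(π²E) = 8.217×10^5 × 6.860² / (π² × 1.29×10^10) = 3.037×10^-4 m⁴
I_req = 3.037×10^8 mm⁴
Solid circle: I = πd⁴/64  ⇒  d = (64I/π)^(1/4) = (64×3.037×10^8/π)^(1/4) = 280 mm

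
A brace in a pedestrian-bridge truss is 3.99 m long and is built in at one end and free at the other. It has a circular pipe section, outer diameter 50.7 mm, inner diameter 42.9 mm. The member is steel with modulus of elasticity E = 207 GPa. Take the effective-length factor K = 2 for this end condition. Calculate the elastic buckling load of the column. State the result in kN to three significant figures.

P_cr ≈ 5.07 kN

d_o = 50.7 mm, d_i = 42.9 mm
I = π(d_o⁴ − d_i⁴)/64 = π(50.7⁴ − 42.90⁴)/64 = 1.581×10^5 mm⁴
I = 1.581×10^5 mm⁴ = 1.581×10^-7 m⁴
Effective length L_e = K·L = 2 × 3.99 = 7.980 m
P_cr = π²EI / L_e² = π² × 207×10⁹ × 1.581×10^-7 / 7.980² = 5.071×10^3 N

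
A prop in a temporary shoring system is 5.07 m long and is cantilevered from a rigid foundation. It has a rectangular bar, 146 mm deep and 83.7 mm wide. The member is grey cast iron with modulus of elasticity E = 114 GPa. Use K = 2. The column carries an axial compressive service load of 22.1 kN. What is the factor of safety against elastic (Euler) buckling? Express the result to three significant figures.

n ≈ 3.53

Buckling occurs about the weak axis: I_min = h·b³/12 with b = 83.7 mm (the shorter side).
I_min = 146×83.7³/12 = 7.134×10^6 mm⁴
I = 7.134×10^6 mm⁴ = 7.134×10^-6 m⁴
Effective length L_e = K·L = 2 × 5.07 = 10.14 m
P_cr = π²EI / L_e² = π² × 114×10⁹ × 7.134×10^-6 / 10.14² = 7.807×10^4 N
Factor of safety n = P_cr / P = 78.069 / 22.1 = 3.53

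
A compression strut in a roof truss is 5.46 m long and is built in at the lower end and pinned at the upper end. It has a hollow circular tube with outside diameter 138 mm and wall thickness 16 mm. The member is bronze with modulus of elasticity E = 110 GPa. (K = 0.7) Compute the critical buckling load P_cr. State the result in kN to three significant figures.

Inner diameter d_i = 138 − 2×16 = 106.0 mm
I = π(d_o⁴ − d_i⁴)/64 = π(138⁴ − 106.0⁴)/64 = 1.161×10^7 mm⁴
I = 1.161×10^7 mm⁴ = 1.161×10^-5 m⁴
Effective length L_e = K·L = 0.7 × 5.46 = 3.822 m
P_cr = π²EI / L_e² = π² × 110×10⁹ × 1.161×10^-5 / 3.822² = 8.625×10^5 N

P_cr ≈ 863 kN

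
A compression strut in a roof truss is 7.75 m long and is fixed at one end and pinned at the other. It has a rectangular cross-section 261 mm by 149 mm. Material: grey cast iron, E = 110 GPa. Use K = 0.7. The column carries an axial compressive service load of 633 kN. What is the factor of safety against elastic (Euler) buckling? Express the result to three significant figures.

Buckling occurs about the weak axis: I_min = h·b³/12 with b = 149 mm (the shorter side).
I_min = 261×149³/12 = 7.195×10^7 mm⁴
I = 7.195×10^7 mm⁴ = 7.195×10^-5 m⁴
Effective length L_e = K·L = 0.7 × 7.75 = 5.425 m
P_cr = π²EI / L_e² = π² × 110×10⁹ × 7.195×10^-5 / 5.425² = 2.654×10^6 N
Factor of safety n = P_cr / P = 2654.1 / 633 = 4.19

n ≈ 4.19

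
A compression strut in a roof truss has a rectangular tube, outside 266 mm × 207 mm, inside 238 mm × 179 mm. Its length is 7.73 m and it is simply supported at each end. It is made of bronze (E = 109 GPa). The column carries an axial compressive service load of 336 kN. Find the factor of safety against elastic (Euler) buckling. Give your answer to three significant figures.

n ≈ 4.44

Weak-axis I_min = (h_o·b_o³ − h_i·b_i³)/12 with b_o = 207, b_i = 179.0 mm (shorter outer/inner sides).
I_min = (266×207³ − 238.0×179.0³)/12 = 8.286×10^7 mm⁴
I = 8.286×10^7 mm⁴ = 8.286×10^-5 m⁴
Effective length L_e = K·L = 1 × 7.73 = 7.730 m
P_cr = π²EI / L_e² = π² × 109×10⁹ × 8.286×10^-5 / 7.730² = 1.492×10^6 N
Factor of safety n = P_cr / P = 1491.8 / 336 = 4.44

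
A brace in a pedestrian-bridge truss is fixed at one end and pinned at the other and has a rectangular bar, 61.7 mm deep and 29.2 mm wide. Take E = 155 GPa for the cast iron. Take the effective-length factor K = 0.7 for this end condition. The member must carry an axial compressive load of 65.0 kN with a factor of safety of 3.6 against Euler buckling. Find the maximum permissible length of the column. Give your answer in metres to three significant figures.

L_max ≈ 1.31 m

Buckling occurs about the weak axis: I_min = h·b³/12 with b = 29.2 mm (the shorter side).
I_min = 61.7×29.2³/12 = 1.280×10^5 mm⁴
I = 1.280×10^-7 m⁴
Required critical load P_cr = n·P = 3.6 × 65.0 = 234.0 kN = 2.340×10^5 N
From P_cr = π²EI/(K·L)²:  L = (1/K)·√(π²EI/P_cr) = (1/0.7)·√(π²×1.55×10^11×1.280×10^-7/2.340×10^5)
L = 1.31 m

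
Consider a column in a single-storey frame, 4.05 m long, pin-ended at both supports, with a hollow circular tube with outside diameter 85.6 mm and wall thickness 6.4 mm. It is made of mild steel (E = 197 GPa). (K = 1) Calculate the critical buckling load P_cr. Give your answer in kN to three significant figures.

P_cr ≈ 149 kN

Inner diameter d_i = 85.6 − 2×6.4 = 72.80 mm
I = π(d_o⁴ − d_i⁴)/64 = π(85.6⁴ − 72.80⁴)/64 = 1.257×10^6 mm⁴
I = 1.257×10^6 mm⁴ = 1.257×10^-6 m⁴
Effective length L_e = K·L = 1 × 4.05 = 4.050 m
P_cr = π²EI / L_e² = π² × 197×10⁹ × 1.257×10^-6 / 4.050² = 1.490×10^5 N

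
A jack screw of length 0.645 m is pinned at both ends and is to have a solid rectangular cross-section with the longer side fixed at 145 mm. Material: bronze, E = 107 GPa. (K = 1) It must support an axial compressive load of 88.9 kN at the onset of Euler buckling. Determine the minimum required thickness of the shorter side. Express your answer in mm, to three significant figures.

b ≈ 14.3 mm

L_e = K·L = 1 × 0.645 = 0.6450 m
Required I = P_cr·L_e²/(π²E) = 8.890×10^4 × 0.6450² / (π² × 1.07×10^11) = 3.502×10^-8 m⁴
I_req = 3.502×10^4 mm⁴
Rectangle, weak axis: I_min = h·b³/12 with h = 145 mm fixed  ⇒  b = (12I/h)^(1/3) = 14.3 mm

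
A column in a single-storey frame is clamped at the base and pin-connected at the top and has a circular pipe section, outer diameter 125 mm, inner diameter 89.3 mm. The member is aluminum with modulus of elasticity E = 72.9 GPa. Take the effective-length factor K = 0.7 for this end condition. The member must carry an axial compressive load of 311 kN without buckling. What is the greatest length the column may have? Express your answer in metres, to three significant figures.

d_o = 125 mm, d_i = 89.3 mm
I = π(d_o⁴ − d_i⁴)/64 = π(125⁴ − 89.30⁴)/64 = 8.863×10^6 mm⁴
I = 8.863×10^-6 m⁴
At the buckling limit P_cr = P = 3.110×10^5 N
From P_cr = π²EI/(K·L)²:  L = (1/K)·√(π²EI/P_cr) = (1/0.7)·√(π²×7.29×10^10×8.863×10^-6/3.110×10^5)
L = 6.47 m

L_max ≈ 6.47 m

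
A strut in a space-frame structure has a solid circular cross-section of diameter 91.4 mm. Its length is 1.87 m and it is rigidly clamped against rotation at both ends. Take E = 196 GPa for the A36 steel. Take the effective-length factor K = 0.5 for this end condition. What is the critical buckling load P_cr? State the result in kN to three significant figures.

I = πd⁴/64 = π×91.4⁴/64 = 3.426×10^6 mm⁴
I = 3.426×10^6 mm⁴ = 3.426×10^-6 m⁴
Effective length L_e = K·L = 0.5 × 1.87 = 0.9350 m
P_cr = π²EI / L_e² = π² × 196×10⁹ × 3.426×10^-6 / 0.9350² = 7.580×10^6 N

P_cr ≈ 7580 kN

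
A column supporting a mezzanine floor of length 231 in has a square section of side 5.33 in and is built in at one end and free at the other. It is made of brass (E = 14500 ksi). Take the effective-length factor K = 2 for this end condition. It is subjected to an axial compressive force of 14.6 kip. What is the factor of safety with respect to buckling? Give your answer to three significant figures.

I = a⁴/12 = 5.33⁴/12 = 67.26 in⁴
Effective length L_e = K·L = 2 × 231 = 462.0 in
P_cr = π²EI / L_e² = π² × 14500×10³ × 67.26 / 462.0² = 4.509×10^4 lb
Factor of safety n = P_cr / P = 45.093 / 14.6 = 3.09

n ≈ 3.09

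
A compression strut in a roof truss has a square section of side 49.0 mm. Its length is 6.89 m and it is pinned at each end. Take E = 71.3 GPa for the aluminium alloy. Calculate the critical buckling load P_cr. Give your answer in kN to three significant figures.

I = a⁴/12 = 49.0⁴/12 = 4.804×10^5 mm⁴
I = 4.804×10^5 mm⁴ = 4.804×10^-7 m⁴
Effective length L_e = K·L = 1 × 6.89 = 6.890 m
P_cr = π²EI / L_e² = π² × 71.3×10⁹ × 4.804×10^-7 / 6.890² = 7.121×10^3 N

P_cr ≈ 7.12 kN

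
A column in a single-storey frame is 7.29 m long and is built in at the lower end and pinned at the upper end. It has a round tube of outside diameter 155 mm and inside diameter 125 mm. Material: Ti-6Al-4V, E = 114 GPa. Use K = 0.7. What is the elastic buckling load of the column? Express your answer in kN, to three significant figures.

P_cr ≈ 706 kN

d_o = 155 mm, d_i = 125 mm
I = π(d_o⁴ − d_i⁴)/64 = π(155⁴ − 125.0⁴)/64 = 1.635×10^7 mm⁴
I = 1.635×10^7 mm⁴ = 1.635×10^-5 m⁴
Effective length L_e = K·L = 0.7 × 7.29 = 5.103 m
P_cr = π²EI / L_e² = π² × 114×10⁹ × 1.635×10^-5 / 5.103² = 7.064×10^5 N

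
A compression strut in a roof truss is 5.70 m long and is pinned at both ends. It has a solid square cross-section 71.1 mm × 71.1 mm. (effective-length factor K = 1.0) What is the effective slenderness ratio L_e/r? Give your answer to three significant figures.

λ ≈ 278

For a square r = a/√12 = 71.1/√12 = 20.52 mm
L_e = K·L = 1 × 5.70 m = 5.700 m = 5700.0 mm
λ = L_e / r_min = 5700.0 / 20.52 = 278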